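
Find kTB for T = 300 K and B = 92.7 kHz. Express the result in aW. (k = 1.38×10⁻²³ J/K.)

384 aW

P_n = kTB = 1.38×10⁻²³ × 300 × 9.27×10⁴ = 3.84×10⁻¹⁶ W = 384 aW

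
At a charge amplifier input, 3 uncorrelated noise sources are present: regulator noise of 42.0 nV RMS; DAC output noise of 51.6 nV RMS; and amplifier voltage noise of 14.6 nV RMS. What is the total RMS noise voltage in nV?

Uncorrelated sources add in power (mean-square): V_tot = √(ΣV_i²)
V_tot = √[(4.20×10⁻⁸)² + (5.16×10⁻⁸)² + (1.46×10⁻⁸)²] = 6.81×10⁻⁸ V = 68.1 nV

68.1 nV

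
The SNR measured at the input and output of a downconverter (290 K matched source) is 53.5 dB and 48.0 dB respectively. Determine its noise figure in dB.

NF (dB) = SNR_in(dB) − SNR_out(dB) when the source is at T₀
NF = 53.5 − 48.0 = 5.5 dB

5.5 dB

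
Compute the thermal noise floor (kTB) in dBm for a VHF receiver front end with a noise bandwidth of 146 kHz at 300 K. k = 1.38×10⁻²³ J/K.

−122.2 dBm

P_n = kTB = 1.38×10⁻²³ × 300 × 1.46×10⁵ = 6.04×10⁻¹⁶ W
In dBm: 10 log₁₀(6.04×10⁻¹⁶ / 10⁻³) = −122.2 dBm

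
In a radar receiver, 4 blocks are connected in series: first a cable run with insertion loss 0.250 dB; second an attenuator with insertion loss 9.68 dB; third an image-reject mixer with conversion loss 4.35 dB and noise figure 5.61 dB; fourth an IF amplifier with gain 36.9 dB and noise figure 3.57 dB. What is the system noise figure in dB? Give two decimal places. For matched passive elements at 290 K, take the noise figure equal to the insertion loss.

18.45 dB

Convert to linear (a loss of L dB is a gain of −L dB): F_i = 10^(NF_i/10), G_i = 10^(G_i,dB/10)
  Stage 1: F_1 = 10^(0.250/10) = 1.059, G_1 = 10^(−0.250/10) = 0.9441
  Stage 2: F_2 = 10^(9.68/10) = 9.290, G_2 = 10^(−9.68/10) = 0.1076
  Stage 3: F_3 = 10^(5.61/10) = 3.639, G_3 = 10^(−4.35/10) = 0.3673
  Stage 4: F_4 = 10^(3.57/10) = 2.275, G_4 = 10^(36.9/10) = 4898
Friis cascade:
  F = 1.059 + (9.290 − 1)/0.9441 + (3.639 − 1)/0.1016 + (2.275 − 1)/0.03733 = 69.97
NF = 10 log₁₀(69.97) = 18.45 dB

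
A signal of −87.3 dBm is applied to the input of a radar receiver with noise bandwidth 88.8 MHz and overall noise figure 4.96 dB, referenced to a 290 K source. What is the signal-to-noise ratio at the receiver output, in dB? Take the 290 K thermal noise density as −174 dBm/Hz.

2.3 dB

Noise floor: N = −174 + 10 log₁₀(B) + NF
10 log₁₀(8.88×10⁷) = 79.48 dB
N = −174 + 79.48 + 4.96 = −89.56 dBm
SNR = P_sig − N = −87.3 − (−89.56) = 2.26 dB → 2.3 dB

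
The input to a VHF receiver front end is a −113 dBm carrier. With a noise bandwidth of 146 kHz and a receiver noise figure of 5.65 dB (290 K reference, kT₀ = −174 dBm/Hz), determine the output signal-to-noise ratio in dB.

3.7 dB

Noise floor: N = −174 + 10 log₁₀(B) + NF
10 log₁₀(1.46×10⁵) = 51.64 dB
N = −174 + 51.64 + 5.65 = −116.71 dBm
SNR = P_sig − N = −113 − (−116.71) = 3.71 dB → 3.7 dB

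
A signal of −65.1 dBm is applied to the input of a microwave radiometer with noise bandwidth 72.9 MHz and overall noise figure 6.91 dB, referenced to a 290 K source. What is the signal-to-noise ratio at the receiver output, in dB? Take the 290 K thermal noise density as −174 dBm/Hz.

23.4 dB

Noise floor: N = −174 + 10 log₁₀(B) + NF
10 log₁₀(7.29×10⁷) = 78.63 dB
N = −174 + 78.63 + 6.91 = −88.46 dBm
SNR = P_sig − N = −65.1 − (−88.46) = 23.36 dB → 23.4 dB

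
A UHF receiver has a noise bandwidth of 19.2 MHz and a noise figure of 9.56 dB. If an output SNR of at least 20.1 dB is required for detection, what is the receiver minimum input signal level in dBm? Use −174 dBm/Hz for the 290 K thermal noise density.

Sensitivity = −174 + 10 log₁₀(B) + NF + SNR_min
= −174 + 72.83 + 9.56 + 20.1
= −71.51 dBm → −71.5 dBm

−71.5 dBm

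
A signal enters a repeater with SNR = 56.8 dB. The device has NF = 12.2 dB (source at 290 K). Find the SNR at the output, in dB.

44.6 dB

By definition F = SNR_in/SNR_out, so in dB: SNR_out = SNR_in − NF
SNR_out = 56.8 − 12.2 = 44.6 dB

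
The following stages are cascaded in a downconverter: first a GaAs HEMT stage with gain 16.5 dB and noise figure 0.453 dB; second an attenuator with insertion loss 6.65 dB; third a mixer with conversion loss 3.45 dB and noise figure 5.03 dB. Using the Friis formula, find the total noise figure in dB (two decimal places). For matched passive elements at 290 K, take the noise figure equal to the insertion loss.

Convert to linear (a loss of L dB is a gain of −L dB): F_i = 10^(NF_i/10), G_i = 10^(G_i,dB/10)
  Stage 1: F_1 = 10^(0.453/10) = 1.110, G_1 = 10^(16.5/10) = 44.67
  Stage 2: F_2 = 10^(6.65/10) = 4.624, G_2 = 10^(−6.65/10) = 0.2163
  Stage 3: F_3 = 10^(5.03/10) = 3.184, G_3 = 10^(−3.45/10) = 0.4519
Friis cascade:
  F = 1.110 + (4.624 − 1)/44.67 + (3.184 − 1)/9.661 = 1.417
NF = 10 log₁₀(1.417) = 1.51 dB

1.51 dB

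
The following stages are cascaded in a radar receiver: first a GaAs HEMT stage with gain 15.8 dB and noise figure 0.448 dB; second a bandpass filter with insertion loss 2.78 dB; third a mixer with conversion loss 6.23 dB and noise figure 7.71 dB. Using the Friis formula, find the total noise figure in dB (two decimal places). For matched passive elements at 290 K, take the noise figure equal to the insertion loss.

1.39 dB

Convert to linear (a loss of L dB is a gain of −L dB): F_i = 10^(NF_i/10), G_i = 10^(G_i,dB/10)
  Stage 1: F_1 = 10^(0.448/10) = 1.109, G_1 = 10^(15.8/10) = 38.02
  Stage 2: F_2 = 10^(2.78/10) = 1.897, G_2 = 10^(−2.78/10) = 0.5272
  Stage 3: F_3 = 10^(7.71/10) = 5.902, G_3 = 10^(−6.23/10) = 0.2382
Friis cascade:
  F = 1.109 + (1.897 − 1)/38.02 + (5.902 − 1)/20.04 = 1.377
NF = 10 log₁₀(1.377) = 1.39 dB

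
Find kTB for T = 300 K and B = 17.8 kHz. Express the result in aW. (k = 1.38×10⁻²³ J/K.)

P_n = kTB = 1.38×10⁻²³ × 300 × 1.78×10⁴ = 7.37×10⁻¹⁷ W = 73.7 aW

73.7 aW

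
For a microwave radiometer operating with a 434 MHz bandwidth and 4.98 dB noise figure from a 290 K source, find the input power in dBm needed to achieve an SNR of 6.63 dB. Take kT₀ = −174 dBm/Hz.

−76.0 dBm

Sensitivity = −174 + 10 log₁₀(B) + NF + SNR_min
= −174 + 86.37 + 4.98 + 6.63
= −76.02 dBm → −76.0 dBm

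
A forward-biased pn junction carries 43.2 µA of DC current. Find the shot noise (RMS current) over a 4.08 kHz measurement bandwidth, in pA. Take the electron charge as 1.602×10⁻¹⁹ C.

238 pA

I_n = √(2qI·B)
2qI·B = 2 × 1.602×10⁻¹⁹ × 4.32×10⁻⁵ × 4.08×10³ = 5.65×10⁻²⁰ A²
I_n = √(5.65×10⁻²⁰) = 2.38×10⁻¹⁰ A = 238 pA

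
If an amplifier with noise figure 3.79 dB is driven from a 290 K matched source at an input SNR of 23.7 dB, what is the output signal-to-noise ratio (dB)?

By definition F = SNR_in/SNR_out, so in dB: SNR_out = SNR_in − NF
SNR_out = 23.7 − 3.79 = 19.91 dB

19.91 dB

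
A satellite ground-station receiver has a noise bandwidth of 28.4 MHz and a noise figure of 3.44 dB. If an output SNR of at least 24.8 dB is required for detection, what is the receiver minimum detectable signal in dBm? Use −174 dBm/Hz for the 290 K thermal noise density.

Sensitivity = −174 + 10 log₁₀(B) + NF + SNR_min
= −174 + 74.53 + 3.44 + 24.8
= −71.23 dBm → −71.2 dBm

−71.2 dBm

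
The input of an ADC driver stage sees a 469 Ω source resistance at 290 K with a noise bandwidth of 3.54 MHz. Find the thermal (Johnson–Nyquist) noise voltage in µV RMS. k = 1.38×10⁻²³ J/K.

V_n = √(4kTRB)
4kTRB = 4 × 1.38×10⁻²³ × 290 × 4.69×10² × 3.54×10⁶ = 2.66×10⁻¹¹ V²
V_n = √(2.66×10⁻¹¹) = 5.16×10⁻⁶ V = 5.16 µV

5.16 µV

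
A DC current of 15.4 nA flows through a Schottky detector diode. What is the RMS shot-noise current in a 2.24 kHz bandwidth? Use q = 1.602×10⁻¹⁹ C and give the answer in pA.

I_n = √(2qI·B)
2qI·B = 2 × 1.602×10⁻¹⁹ × 1.54×10⁻⁸ × 2.24×10³ = 1.11×10⁻²³ A²
I_n = √(1.11×10⁻²³) = 3.32×10⁻¹² A = 3.32 pA

3.32 pA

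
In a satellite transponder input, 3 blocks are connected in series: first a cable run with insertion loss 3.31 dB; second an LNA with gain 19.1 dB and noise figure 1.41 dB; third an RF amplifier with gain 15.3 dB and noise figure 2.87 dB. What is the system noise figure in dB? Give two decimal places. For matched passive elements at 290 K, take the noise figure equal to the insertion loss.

Convert to linear (a loss of L dB is a gain of −L dB): F_i = 10^(NF_i/10), G_i = 10^(G_i,dB/10)
  Stage 1: F_1 = 10^(3.31/10) = 2.143, G_1 = 10^(−3.31/10) = 0.4667
  Stage 2: F_2 = 10^(1.41/10) = 1.384, G_2 = 10^(19.1/10) = 81.28
  Stage 3: F_3 = 10^(2.87/10) = 1.936, G_3 = 10^(15.3/10) = 33.88
Friis cascade:
  F = 2.143 + (1.384 − 1)/0.4667 + (1.936 − 1)/37.93 = 2.990
NF = 10 log₁₀(2.990) = 4.76 dB

4.76 dB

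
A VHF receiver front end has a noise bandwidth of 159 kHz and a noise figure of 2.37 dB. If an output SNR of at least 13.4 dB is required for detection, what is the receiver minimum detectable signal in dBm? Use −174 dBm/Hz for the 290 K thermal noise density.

Sensitivity = −174 + 10 log₁₀(B) + NF + SNR_min
= −174 + 52.01 + 2.37 + 13.4
= −106.22 dBm → −106.2 dBm

−106.2 dBm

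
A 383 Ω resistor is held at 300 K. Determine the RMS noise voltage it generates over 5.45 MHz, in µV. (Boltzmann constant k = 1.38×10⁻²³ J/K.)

V_n = √(4kTRB)
4kTRB = 4 × 1.38×10⁻²³ × 300 × 3.83×10² × 5.45×10⁶ = 3.46×10⁻¹¹ V²
V_n = √(3.46×10⁻¹¹) = 5.88×10⁻⁶ V = 5.88 µV

5.88 µV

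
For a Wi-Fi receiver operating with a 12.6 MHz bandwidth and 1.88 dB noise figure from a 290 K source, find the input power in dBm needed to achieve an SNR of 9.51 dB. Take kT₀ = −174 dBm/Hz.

−91.6 dBm

Sensitivity = −174 + 10 log₁₀(B) + NF + SNR_min
= −174 + 71 + 1.88 + 9.51
= −91.61 dBm → −91.6 dBm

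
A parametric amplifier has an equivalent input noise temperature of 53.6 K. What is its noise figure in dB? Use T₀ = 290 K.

0.737 dB

F = 1 + T_e/T₀ = 1 + 53.6/290 = 1.18483
NF = 10 log₁₀(1.18483) = 0.737 dB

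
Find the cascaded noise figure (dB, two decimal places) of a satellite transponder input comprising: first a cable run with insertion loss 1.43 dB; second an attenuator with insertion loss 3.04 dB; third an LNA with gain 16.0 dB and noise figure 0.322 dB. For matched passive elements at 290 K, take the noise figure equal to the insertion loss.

Convert to linear (a loss of L dB is a gain of −L dB): F_i = 10^(NF_i/10), G_i = 10^(G_i,dB/10)
  Stage 1: F_1 = 10^(1.43/10) = 1.390, G_1 = 10^(−1.43/10) = 0.7194
  Stage 2: F_2 = 10^(3.04/10) = 2.014, G_2 = 10^(−3.04/10) = 0.4966
  Stage 3: F_3 = 10^(0.322/10) = 1.077, G_3 = 10^(16.0/10) = 39.81
Friis cascade:
  F = 1.390 + (2.014 − 1)/0.7194 + (1.077 − 1)/0.3573 = 3.014
NF = 10 log₁₀(3.014) = 4.79 dB

4.79 dB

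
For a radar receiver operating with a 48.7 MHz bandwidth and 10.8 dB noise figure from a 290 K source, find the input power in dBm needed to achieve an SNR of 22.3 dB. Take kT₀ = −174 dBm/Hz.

−64.0 dBm

Sensitivity = −174 + 10 log₁₀(B) + NF + SNR_min
= −174 + 76.88 + 10.8 + 22.3
= −64.02 dBm → −64.0 dBm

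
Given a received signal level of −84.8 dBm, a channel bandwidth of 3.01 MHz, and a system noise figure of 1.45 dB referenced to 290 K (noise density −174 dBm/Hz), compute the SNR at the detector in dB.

Noise floor: N = −174 + 10 log₁₀(B) + NF
10 log₁₀(3.01×10⁶) = 64.79 dB
N = −174 + 64.79 + 1.45 = −107.76 dBm
SNR = P_sig − N = −84.8 − (−107.76) = 22.96 dB → 23.0 dB

23.0 dB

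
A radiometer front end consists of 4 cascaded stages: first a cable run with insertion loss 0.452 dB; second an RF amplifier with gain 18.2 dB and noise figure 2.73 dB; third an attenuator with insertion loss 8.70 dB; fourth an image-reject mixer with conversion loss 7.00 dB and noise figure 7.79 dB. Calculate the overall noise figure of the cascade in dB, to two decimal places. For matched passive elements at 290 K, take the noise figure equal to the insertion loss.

4.49 dB

Convert to linear (a loss of L dB is a gain of −L dB): F_i = 10^(NF_i/10), G_i = 10^(G_i,dB/10)
  Stage 1: F_1 = 10^(0.452/10) = 1.110, G_1 = 10^(−0.452/10) = 0.9012
  Stage 2: F_2 = 10^(2.73/10) = 1.875, G_2 = 10^(18.2/10) = 66.07
  Stage 3: F_3 = 10^(8.70/10) = 7.413, G_3 = 10^(−8.70/10) = 0.1349
  Stage 4: F_4 = 10^(7.79/10) = 6.012, G_4 = 10^(−7.00/10) = 0.1995
Friis cascade:
  F = 1.110 + (1.875 − 1)/0.9012 + (7.413 − 1)/59.54 + (6.012 − 1)/8.032 = 2.812
NF = 10 log₁₀(2.812) = 4.49 dB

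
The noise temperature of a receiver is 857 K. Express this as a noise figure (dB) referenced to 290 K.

5.97 dB

F = 1 + T_e/T₀ = 1 + 857/290 = 3.95517
NF = 10 log₁₀(3.95517) = 5.97 dB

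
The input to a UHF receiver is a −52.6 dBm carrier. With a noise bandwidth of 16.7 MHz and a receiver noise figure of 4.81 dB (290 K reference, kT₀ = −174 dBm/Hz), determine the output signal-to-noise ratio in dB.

Noise floor: N = −174 + 10 log₁₀(B) + NF
10 log₁₀(1.67×10⁷) = 72.23 dB
N = −174 + 72.23 + 4.81 = −96.96 dBm
SNR = P_sig − N = −52.6 − (−96.96) = 44.36 dB → 44.4 dB

44.4 dB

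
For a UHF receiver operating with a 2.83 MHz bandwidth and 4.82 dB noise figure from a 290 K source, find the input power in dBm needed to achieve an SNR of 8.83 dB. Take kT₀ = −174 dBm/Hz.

−95.8 dBm

Sensitivity = −174 + 10 log₁₀(B) + NF + SNR_min
= −174 + 64.52 + 4.82 + 8.83
= −95.83 dBm → −95.8 dBm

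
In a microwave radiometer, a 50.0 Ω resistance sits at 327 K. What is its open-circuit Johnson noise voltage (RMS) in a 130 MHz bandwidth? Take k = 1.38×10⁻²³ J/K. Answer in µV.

10.8 µV

V_n = √(4kTRB)
4kTRB = 4 × 1.38×10⁻²³ × 327 × 5.00×10¹ × 1.30×10⁸ = 1.17×10⁻¹⁰ V²
V_n = √(1.17×10⁻¹⁰) = 1.08×10⁻⁵ V = 10.8 µV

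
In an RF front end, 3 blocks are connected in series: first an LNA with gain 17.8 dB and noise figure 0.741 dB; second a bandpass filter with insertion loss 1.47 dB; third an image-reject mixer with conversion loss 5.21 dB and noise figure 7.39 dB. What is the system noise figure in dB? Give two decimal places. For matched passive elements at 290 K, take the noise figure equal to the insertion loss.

Convert to linear (a loss of L dB is a gain of −L dB): F_i = 10^(NF_i/10), G_i = 10^(G_i,dB/10)
  Stage 1: F_1 = 10^(0.741/10) = 1.186, G_1 = 10^(17.8/10) = 60.26
  Stage 2: F_2 = 10^(1.47/10) = 1.403, G_2 = 10^(−1.47/10) = 0.7129
  Stage 3: F_3 = 10^(7.39/10) = 5.483, G_3 = 10^(−5.21/10) = 0.3013
Friis cascade:
  F = 1.186 + (1.403 − 1)/60.26 + (5.483 − 1)/42.95 = 1.297
NF = 10 log₁₀(1.297) = 1.13 dB

1.13 dB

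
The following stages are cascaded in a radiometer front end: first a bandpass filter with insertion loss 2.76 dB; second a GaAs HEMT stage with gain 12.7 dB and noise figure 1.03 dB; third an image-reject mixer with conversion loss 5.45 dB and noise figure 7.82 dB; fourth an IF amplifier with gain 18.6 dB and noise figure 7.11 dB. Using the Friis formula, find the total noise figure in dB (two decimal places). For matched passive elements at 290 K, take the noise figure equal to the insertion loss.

Convert to linear (a loss of L dB is a gain of −L dB): F_i = 10^(NF_i/10), G_i = 10^(G_i,dB/10)
  Stage 1: F_1 = 10^(2.76/10) = 1.888, G_1 = 10^(−2.76/10) = 0.5297
  Stage 2: F_2 = 10^(1.03/10) = 1.268, G_2 = 10^(12.7/10) = 18.62
  Stage 3: F_3 = 10^(7.82/10) = 6.053, G_3 = 10^(−5.45/10) = 0.2851
  Stage 4: F_4 = 10^(7.11/10) = 5.140, G_4 = 10^(18.6/10) = 72.44
Friis cascade:
  F = 1.888 + (1.268 − 1)/0.5297 + (6.053 − 1)/9.863 + (5.140 − 1)/2.812 = 4.378
NF = 10 log₁₀(4.378) = 6.41 dB

6.41 dB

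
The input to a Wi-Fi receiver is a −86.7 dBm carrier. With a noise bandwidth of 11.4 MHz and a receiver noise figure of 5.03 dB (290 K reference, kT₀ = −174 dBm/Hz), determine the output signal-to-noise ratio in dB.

Noise floor: N = −174 + 10 log₁₀(B) + NF
10 log₁₀(1.14×10⁷) = 70.57 dB
N = −174 + 70.57 + 5.03 = −98.40 dBm
SNR = P_sig − N = −86.7 − (−98.40) = 11.70 dB → 11.7 dB

11.7 dB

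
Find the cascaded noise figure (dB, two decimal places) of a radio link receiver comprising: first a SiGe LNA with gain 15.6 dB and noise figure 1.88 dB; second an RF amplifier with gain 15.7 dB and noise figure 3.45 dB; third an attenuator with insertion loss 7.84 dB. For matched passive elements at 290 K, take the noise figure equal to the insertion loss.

1.98 dB

Convert to linear (a loss of L dB is a gain of −L dB): F_i = 10^(NF_i/10), G_i = 10^(G_i,dB/10)
  Stage 1: F_1 = 10^(1.88/10) = 1.542, G_1 = 10^(15.6/10) = 36.31
  Stage 2: F_2 = 10^(3.45/10) = 2.213, G_2 = 10^(15.7/10) = 37.15
  Stage 3: F_3 = 10^(7.84/10) = 6.081, G_3 = 10^(−7.84/10) = 0.1644
Friis cascade:
  F = 1.542 + (2.213 − 1)/36.31 + (6.081 − 1)/1349 = 1.579
NF = 10 log₁₀(1.579) = 1.98 dB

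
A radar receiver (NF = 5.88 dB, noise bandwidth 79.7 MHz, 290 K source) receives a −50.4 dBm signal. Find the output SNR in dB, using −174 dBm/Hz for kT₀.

Noise floor: N = −174 + 10 log₁₀(B) + NF
10 log₁₀(7.97×10⁷) = 79.01 dB
N = −174 + 79.01 + 5.88 = −89.11 dBm
SNR = P_sig − N = −50.4 − (−89.11) = 38.71 dB → 38.7 dB

38.7 dB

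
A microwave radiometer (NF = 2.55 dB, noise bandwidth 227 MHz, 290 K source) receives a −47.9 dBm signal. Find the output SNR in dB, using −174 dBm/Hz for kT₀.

40.0 dB

Noise floor: N = −174 + 10 log₁₀(B) + NF
10 log₁₀(2.27×10⁸) = 83.56 dB
N = −174 + 83.56 + 2.55 = −87.89 dBm
SNR = P_sig − N = −47.9 − (−87.89) = 39.99 dB → 40.0 dB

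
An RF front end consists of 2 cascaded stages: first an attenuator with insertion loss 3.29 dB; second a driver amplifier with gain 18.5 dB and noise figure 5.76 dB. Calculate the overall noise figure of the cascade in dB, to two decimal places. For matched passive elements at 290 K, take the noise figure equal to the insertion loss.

Convert to linear (a loss of L dB is a gain of −L dB): F_i = 10^(NF_i/10), G_i = 10^(G_i,dB/10)
  Stage 1: F_1 = 10^(3.29/10) = 2.133, G_1 = 10^(−3.29/10) = 0.4688
  Stage 2: F_2 = 10^(5.76/10) = 3.767, G_2 = 10^(18.5/10) = 70.79
Friis cascade:
  F = 2.133 + (3.767 − 1)/0.4688 = 8.035
NF = 10 log₁₀(8.035) = 9.05 dB

9.05 dB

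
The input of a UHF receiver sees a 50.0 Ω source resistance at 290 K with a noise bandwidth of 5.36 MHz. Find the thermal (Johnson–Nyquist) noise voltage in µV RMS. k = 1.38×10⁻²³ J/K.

V_n = √(4kTRB)
4kTRB = 4 × 1.38×10⁻²³ × 290 × 5.00×10¹ × 5.36×10⁶ = 4.29×10⁻¹² V²
V_n = √(4.29×10⁻¹²) = 2.07×10⁻⁶ V = 2.07 µV

2.07 µV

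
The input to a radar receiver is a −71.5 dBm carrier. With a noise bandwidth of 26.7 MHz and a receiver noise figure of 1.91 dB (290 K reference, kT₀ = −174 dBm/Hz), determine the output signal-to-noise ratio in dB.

Noise floor: N = −174 + 10 log₁₀(B) + NF
10 log₁₀(2.67×10⁷) = 74.27 dB
N = −174 + 74.27 + 1.91 = −97.82 dBm
SNR = P_sig − N = −71.5 − (−97.82) = 26.32 dB → 26.3 dB

26.3 dB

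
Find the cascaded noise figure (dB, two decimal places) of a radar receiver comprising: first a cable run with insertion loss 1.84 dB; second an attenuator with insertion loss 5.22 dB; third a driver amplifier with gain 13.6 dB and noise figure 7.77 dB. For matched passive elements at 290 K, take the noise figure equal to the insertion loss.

14.83 dB

Convert to linear (a loss of L dB is a gain of −L dB): F_i = 10^(NF_i/10), G_i = 10^(G_i,dB/10)
  Stage 1: F_1 = 10^(1.84/10) = 1.528, G_1 = 10^(−1.84/10) = 0.6546
  Stage 2: F_2 = 10^(5.22/10) = 3.327, G_2 = 10^(−5.22/10) = 0.3006
  Stage 3: F_3 = 10^(7.77/10) = 5.984, G_3 = 10^(13.6/10) = 22.91
Friis cascade:
  F = 1.528 + (3.327 − 1)/0.6546 + (5.984 − 1)/0.1968 = 30.41
NF = 10 log₁₀(30.41) = 14.83 dB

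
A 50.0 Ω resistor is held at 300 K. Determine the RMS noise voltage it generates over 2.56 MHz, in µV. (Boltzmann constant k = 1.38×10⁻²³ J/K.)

1.46 µV

V_n = √(4kTRB)
4kTRB = 4 × 1.38×10⁻²³ × 300 × 5.00×10¹ × 2.56×10⁶ = 2.12×10⁻¹² V²
V_n = √(2.12×10⁻¹²) = 1.46×10⁻⁶ V = 1.46 µV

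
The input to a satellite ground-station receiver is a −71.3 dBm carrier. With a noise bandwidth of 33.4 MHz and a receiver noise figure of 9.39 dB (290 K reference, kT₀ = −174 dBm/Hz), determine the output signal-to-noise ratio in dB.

18.1 dB

Noise floor: N = −174 + 10 log₁₀(B) + NF
10 log₁₀(3.34×10⁷) = 75.24 dB
N = −174 + 75.24 + 9.39 = −89.37 dBm
SNR = P_sig − N = −71.3 − (−89.37) = 18.07 dB → 18.1 dB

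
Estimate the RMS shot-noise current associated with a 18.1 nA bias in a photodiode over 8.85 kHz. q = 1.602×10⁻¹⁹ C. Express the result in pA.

I_n = √(2qI·B)
2qI·B = 2 × 1.602×10⁻¹⁹ × 1.81×10⁻⁸ × 8.85×10³ = 5.13×10⁻²³ A²
I_n = √(5.13×10⁻²³) = 7.16×10⁻¹² A = 7.16 pA

7.16 pA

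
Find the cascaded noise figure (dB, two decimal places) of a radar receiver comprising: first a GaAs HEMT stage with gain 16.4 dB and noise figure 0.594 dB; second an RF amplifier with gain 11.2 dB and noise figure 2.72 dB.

Convert to linear (a loss of L dB is a gain of −L dB): F_i = 10^(NF_i/10), G_i = 10^(G_i,dB/10)
  Stage 1: F_1 = 10^(0.594/10) = 1.147, G_1 = 10^(16.4/10) = 43.65
  Stage 2: F_2 = 10^(2.72/10) = 1.871, G_2 = 10^(11.2/10) = 13.18
Friis cascade:
  F = 1.147 + (1.871 − 1)/43.65 = 1.167
NF = 10 log₁₀(1.167) = 0.67 dB

0.67 dB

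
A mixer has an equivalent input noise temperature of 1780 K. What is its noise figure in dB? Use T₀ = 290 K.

8.54 dB

F = 1 + T_e/T₀ = 1 + 1780/290 = 7.13793
NF = 10 log₁₀(7.13793) = 8.54 dB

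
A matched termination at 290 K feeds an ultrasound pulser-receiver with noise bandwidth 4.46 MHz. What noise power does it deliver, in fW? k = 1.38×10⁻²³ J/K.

P_n = kTB = 1.38×10⁻²³ × 290 × 4.46×10⁶ = 1.78×10⁻¹⁴ W = 17.8 fW

17.8 fW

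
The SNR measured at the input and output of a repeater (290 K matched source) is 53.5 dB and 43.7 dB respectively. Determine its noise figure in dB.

9.8 dB

NF (dB) = SNR_in(dB) − SNR_out(dB) when the source is at T₀
NF = 53.5 − 43.7 = 9.8 dB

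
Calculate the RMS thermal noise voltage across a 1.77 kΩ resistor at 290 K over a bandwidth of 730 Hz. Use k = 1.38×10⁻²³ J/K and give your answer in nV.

144 nV

V_n = √(4kTRB)
4kTRB = 4 × 1.38×10⁻²³ × 290 × 1.77×10³ × 7.30×10² = 2.07×10⁻¹⁴ V²
V_n = √(2.07×10⁻¹⁴) = 1.44×10⁻⁷ V = 144 nV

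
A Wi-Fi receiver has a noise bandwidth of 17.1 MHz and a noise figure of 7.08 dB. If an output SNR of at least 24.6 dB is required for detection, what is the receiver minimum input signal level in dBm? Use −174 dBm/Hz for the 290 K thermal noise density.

−70.0 dBm

Sensitivity = −174 + 10 log₁₀(B) + NF + SNR_min
= −174 + 72.33 + 7.08 + 24.6
= −69.99 dBm → −70.0 dBm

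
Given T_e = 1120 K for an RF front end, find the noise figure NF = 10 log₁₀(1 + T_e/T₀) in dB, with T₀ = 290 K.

F = 1 + T_e/T₀ = 1 + 1120/290 = 4.86207
NF = 10 log₁₀(4.86207) = 6.87 dB

6.87 dB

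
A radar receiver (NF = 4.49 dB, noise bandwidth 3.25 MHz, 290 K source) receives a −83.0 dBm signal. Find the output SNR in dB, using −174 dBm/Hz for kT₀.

21.4 dB

Noise floor: N = −174 + 10 log₁₀(B) + NF
10 log₁₀(3.25×10⁶) = 65.12 dB
N = −174 + 65.12 + 4.49 = −104.39 dBm
SNR = P_sig − N = −83.0 − (−104.39) = 21.39 dB → 21.4 dB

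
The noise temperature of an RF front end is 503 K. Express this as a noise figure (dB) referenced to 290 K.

F = 1 + T_e/T₀ = 1 + 503/290 = 2.73448
NF = 10 log₁₀(2.73448) = 4.37 dB

4.37 dB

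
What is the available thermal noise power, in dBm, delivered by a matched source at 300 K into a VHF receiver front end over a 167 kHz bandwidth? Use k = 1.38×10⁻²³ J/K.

−121.6 dBm

P_n = kTB = 1.38×10⁻²³ × 300 × 1.67×10⁵ = 6.91×10⁻¹⁶ W
In dBm: 10 log₁₀(6.91×10⁻¹⁶ / 10⁻³) = −121.6 dBm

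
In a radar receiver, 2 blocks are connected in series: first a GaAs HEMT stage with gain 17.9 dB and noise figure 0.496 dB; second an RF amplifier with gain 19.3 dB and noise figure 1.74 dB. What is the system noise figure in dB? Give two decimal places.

0.53 dB

Convert to linear (a loss of L dB is a gain of −L dB): F_i = 10^(NF_i/10), G_i = 10^(G_i,dB/10)
  Stage 1: F_1 = 10^(0.496/10) = 1.121, G_1 = 10^(17.9/10) = 61.66
  Stage 2: F_2 = 10^(1.74/10) = 1.493, G_2 = 10^(19.3/10) = 85.11
Friis cascade:
  F = 1.121 + (1.493 − 1)/61.66 = 1.129
NF = 10 log₁₀(1.129) = 0.53 dB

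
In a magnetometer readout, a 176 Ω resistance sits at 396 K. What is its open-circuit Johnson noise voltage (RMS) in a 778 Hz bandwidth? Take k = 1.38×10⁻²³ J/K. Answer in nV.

V_n = √(4kTRB)
4kTRB = 4 × 1.38×10⁻²³ × 396 × 1.76×10² × 7.78×10² = 2.99×10⁻¹⁵ V²
V_n = √(2.99×10⁻¹⁵) = 5.47×10⁻⁸ V = 54.7 nV

54.7 nV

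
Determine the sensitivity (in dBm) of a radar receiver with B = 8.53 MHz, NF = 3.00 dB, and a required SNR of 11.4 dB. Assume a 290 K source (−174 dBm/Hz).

Sensitivity = −174 + 10 log₁₀(B) + NF + SNR_min
= −174 + 69.31 + 3.00 + 11.4
= −90.29 dBm → −90.3 dBm

−90.3 dBm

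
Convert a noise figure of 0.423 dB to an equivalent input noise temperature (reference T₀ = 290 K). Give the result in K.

29.7 K

F = 10^(0.423/10) = 1.1023
T_e = (F − 1)·T₀ = (1.1023 − 1) × 290 = 29.7 K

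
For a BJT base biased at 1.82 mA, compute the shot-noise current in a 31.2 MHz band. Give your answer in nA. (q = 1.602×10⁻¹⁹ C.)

135 nA

I_n = √(2qI·B)
2qI·B = 2 × 1.602×10⁻¹⁹ × 1.82×10⁻³ × 3.12×10⁷ = 1.82×10⁻¹⁴ A²
I_n = √(1.82×10⁻¹⁴) = 1.35×10⁻⁷ A = 135 nA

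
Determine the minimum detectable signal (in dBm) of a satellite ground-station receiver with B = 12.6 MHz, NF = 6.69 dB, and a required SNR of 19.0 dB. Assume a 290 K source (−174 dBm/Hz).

Sensitivity = −174 + 10 log₁₀(B) + NF + SNR_min
= −174 + 71 + 6.69 + 19.0
= −77.31 dBm → −77.3 dBm

−77.3 dBm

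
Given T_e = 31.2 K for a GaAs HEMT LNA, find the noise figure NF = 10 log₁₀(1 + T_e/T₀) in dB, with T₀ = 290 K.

F = 1 + T_e/T₀ = 1 + 31.2/290 = 1.10759
NF = 10 log₁₀(1.10759) = 0.444 dB

0.444 dB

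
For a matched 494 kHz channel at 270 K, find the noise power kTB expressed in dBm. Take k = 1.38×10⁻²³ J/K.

−117.4 dBm

P_n = kTB = 1.38×10⁻²³ × 270 × 4.94×10⁵ = 1.84×10⁻¹⁵ W
In dBm: 10 log₁₀(1.84×10⁻¹⁵ / 10⁻³) = −117.4 dBm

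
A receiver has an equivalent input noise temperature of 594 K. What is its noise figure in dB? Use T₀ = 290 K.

4.84 dB

F = 1 + T_e/T₀ = 1 + 594/290 = 3.04828
NF = 10 log₁₀(3.04828) = 4.84 dB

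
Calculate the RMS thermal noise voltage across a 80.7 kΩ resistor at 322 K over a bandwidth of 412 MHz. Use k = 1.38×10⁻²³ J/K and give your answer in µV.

769 µV

V_n = √(4kTRB)
4kTRB = 4 × 1.38×10⁻²³ × 322 × 8.07×10⁴ × 4.12×10⁸ = 5.91×10⁻⁷ V²
V_n = √(5.91×10⁻⁷) = 7.69×10⁻⁴ V = 769 µV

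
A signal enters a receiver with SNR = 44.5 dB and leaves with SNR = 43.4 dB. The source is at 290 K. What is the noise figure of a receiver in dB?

1.1 dB

NF (dB) = SNR_in(dB) − SNR_out(dB) when the source is at T₀
NF = 44.5 − 43.4 = 1.1 dB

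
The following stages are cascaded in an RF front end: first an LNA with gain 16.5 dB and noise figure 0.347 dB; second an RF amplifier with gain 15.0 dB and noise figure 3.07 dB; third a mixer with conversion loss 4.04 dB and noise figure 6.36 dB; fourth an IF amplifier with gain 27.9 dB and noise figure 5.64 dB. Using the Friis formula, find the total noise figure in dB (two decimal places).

0.47 dB

Convert to linear (a loss of L dB is a gain of −L dB): F_i = 10^(NF_i/10), G_i = 10^(G_i,dB/10)
  Stage 1: F_1 = 10^(0.347/10) = 1.083, G_1 = 10^(16.5/10) = 44.67
  Stage 2: F_2 = 10^(3.07/10) = 2.028, G_2 = 10^(15.0/10) = 31.62
  Stage 3: F_3 = 10^(6.36/10) = 4.325, G_3 = 10^(−4.04/10) = 0.3945
  Stage 4: F_4 = 10^(5.64/10) = 3.664, G_4 = 10^(27.9/10) = 616.6
Friis cascade:
  F = 1.083 + (2.028 − 1)/44.67 + (4.325 − 1)/1413 + (3.664 − 1)/557.2 = 1.113
NF = 10 log₁₀(1.113) = 0.47 dB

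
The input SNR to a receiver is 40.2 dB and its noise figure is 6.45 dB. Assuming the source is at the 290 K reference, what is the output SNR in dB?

33.75 dB

By definition F = SNR_in/SNR_out, so in dB: SNR_out = SNR_in − NF
SNR_out = 40.2 − 6.45 = 33.75 dB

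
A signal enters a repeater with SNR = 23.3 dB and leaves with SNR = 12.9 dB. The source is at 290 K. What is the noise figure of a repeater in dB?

10.4 dB

NF (dB) = SNR_in(dB) − SNR_out(dB) when the source is at T₀
NF = 23.3 − 12.9 = 10.4 dB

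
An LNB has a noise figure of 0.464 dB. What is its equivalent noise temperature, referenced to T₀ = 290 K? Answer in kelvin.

F = 10^(0.464/10) = 1.11276
T_e = (F − 1)·T₀ = (1.11276 − 1) × 290 = 32.7 K

32.7 K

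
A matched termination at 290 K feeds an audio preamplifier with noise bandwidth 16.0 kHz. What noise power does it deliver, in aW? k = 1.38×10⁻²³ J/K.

64.0 aW

P_n = kTB = 1.38×10⁻²³ × 290 × 1.60×10⁴ = 6.40×10⁻¹⁷ W = 64.0 aW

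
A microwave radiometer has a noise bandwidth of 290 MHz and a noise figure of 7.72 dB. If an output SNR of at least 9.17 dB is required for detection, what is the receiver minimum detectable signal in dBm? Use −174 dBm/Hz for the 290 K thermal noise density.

−72.5 dBm

Sensitivity = −174 + 10 log₁₀(B) + NF + SNR_min
= −174 + 84.62 + 7.72 + 9.17
= −72.49 dBm → −72.5 dBm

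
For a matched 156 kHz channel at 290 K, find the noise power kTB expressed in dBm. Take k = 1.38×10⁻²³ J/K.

−122.0 dBm

P_n = kTB = 1.38×10⁻²³ × 290 × 1.56×10⁵ = 6.24×10⁻¹⁶ W
In dBm: 10 log₁₀(6.24×10⁻¹⁶ / 10⁻³) = −122.0 dBm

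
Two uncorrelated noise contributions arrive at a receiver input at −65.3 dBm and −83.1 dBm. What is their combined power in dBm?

Convert to linear, add, convert back:
P₁ = 2.95×10⁻¹⁰ W, P₂ = 4.90×10⁻¹² W
P_tot = 3.00×10⁻¹⁰ W → 10 log₁₀(P_tot / 10⁻³) = −65.2 dBm

−65.2 dBm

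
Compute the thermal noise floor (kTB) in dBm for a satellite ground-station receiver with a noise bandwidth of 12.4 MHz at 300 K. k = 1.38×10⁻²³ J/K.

P_n = kTB = 1.38×10⁻²³ × 300 × 1.24×10⁷ = 5.13×10⁻¹⁴ W
In dBm: 10 log₁₀(5.13×10⁻¹⁴ / 10⁻³) = −102.9 dBm

−102.9 dBm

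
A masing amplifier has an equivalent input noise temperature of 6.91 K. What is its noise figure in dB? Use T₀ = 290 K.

0.102 dB

F = 1 + T_e/T₀ = 1 + 6.91/290 = 1.02383
NF = 10 log₁₀(1.02383) = 0.102 dB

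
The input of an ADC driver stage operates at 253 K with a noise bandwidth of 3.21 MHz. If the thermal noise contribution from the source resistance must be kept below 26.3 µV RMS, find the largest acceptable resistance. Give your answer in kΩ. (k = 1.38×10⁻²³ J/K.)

15.4 kΩ

Johnson–Nyquist: V_n = √(4kTRB) ⇒ R = V_n² / (4kTB)
4kTB = 4 × 1.38×10⁻²³ × 253 × 3.21×10⁶ = 4.48×10⁻¹⁴
R = (2.63×10⁻⁵)² / 4.48×10⁻¹⁴ = 1.54×10⁴ Ω = 15.4 kΩ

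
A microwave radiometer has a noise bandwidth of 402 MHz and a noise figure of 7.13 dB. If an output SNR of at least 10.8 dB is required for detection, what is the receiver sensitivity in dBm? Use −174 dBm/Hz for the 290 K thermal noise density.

Sensitivity = −174 + 10 log₁₀(B) + NF + SNR_min
= −174 + 86.04 + 7.13 + 10.8
= −70.03 dBm → −70.0 dBm

−70.0 dBm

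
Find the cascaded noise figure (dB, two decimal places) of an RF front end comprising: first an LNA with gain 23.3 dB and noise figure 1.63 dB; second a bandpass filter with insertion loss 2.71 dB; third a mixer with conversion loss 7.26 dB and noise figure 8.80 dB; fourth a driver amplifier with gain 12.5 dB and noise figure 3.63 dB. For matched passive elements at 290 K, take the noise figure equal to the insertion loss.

1.98 dB

Convert to linear (a loss of L dB is a gain of −L dB): F_i = 10^(NF_i/10), G_i = 10^(G_i,dB/10)
  Stage 1: F_1 = 10^(1.63/10) = 1.455, G_1 = 10^(23.3/10) = 213.8
  Stage 2: F_2 = 10^(2.71/10) = 1.866, G_2 = 10^(−2.71/10) = 0.5358
  Stage 3: F_3 = 10^(8.80/10) = 7.586, G_3 = 10^(−7.26/10) = 0.1879
  Stage 4: F_4 = 10^(3.63/10) = 2.307, G_4 = 10^(12.5/10) = 17.78
Friis cascade:
  F = 1.455 + (1.866 − 1)/213.8 + (7.586 − 1)/114.6 + (2.307 − 1)/21.53 = 1.578
NF = 10 log₁₀(1.578) = 1.98 dB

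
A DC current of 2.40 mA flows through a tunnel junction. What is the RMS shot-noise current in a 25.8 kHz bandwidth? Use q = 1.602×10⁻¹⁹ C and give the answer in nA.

I_n = √(2qI·B)
2qI·B = 2 × 1.602×10⁻¹⁹ × 2.40×10⁻³ × 2.58×10⁴ = 1.98×10⁻¹⁷ A²
I_n = √(1.98×10⁻¹⁷) = 4.45×10⁻⁹ A = 4.45 nA

4.45 nA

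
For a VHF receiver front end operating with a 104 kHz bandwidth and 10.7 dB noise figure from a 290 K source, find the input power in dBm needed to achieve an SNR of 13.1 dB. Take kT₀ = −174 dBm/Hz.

Sensitivity = −174 + 10 log₁₀(B) + NF + SNR_min
= −174 + 50.17 + 10.7 + 13.1
= −100.03 dBm → −100.0 dBm

−100.0 dBm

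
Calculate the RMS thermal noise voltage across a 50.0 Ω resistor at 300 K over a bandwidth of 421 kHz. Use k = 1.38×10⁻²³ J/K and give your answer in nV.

590 nV

V_n = √(4kTRB)
4kTRB = 4 × 1.38×10⁻²³ × 300 × 5.00×10¹ × 4.21×10⁵ = 3.49×10⁻¹³ V²
V_n = √(3.49×10⁻¹³) = 5.90×10⁻⁷ V = 590 nV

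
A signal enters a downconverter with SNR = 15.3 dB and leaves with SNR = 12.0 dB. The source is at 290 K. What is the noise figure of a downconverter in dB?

NF (dB) = SNR_in(dB) − SNR_out(dB) when the source is at T₀
NF = 15.3 − 12.0 = 3.3 dB

3.3 dB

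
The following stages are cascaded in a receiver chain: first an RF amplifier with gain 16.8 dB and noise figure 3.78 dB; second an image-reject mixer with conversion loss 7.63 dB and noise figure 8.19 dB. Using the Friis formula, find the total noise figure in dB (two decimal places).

3.99 dB

Convert to linear (a loss of L dB is a gain of −L dB): F_i = 10^(NF_i/10), G_i = 10^(G_i,dB/10)
  Stage 1: F_1 = 10^(3.78/10) = 2.388, G_1 = 10^(16.8/10) = 47.86
  Stage 2: F_2 = 10^(8.19/10) = 6.592, G_2 = 10^(−7.63/10) = 0.1726
Friis cascade:
  F = 2.388 + (6.592 − 1)/47.86 = 2.505
NF = 10 log₁₀(2.505) = 3.99 dB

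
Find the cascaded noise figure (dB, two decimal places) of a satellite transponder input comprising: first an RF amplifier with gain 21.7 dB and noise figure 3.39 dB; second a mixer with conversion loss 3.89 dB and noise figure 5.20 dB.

3.42 dB

Convert to linear (a loss of L dB is a gain of −L dB): F_i = 10^(NF_i/10), G_i = 10^(G_i,dB/10)
  Stage 1: F_1 = 10^(3.39/10) = 2.183, G_1 = 10^(21.7/10) = 147.9
  Stage 2: F_2 = 10^(5.20/10) = 3.311, G_2 = 10^(−3.89/10) = 0.4083
Friis cascade:
  F = 2.183 + (3.311 − 1)/147.9 = 2.198
NF = 10 log₁₀(2.198) = 3.42 dB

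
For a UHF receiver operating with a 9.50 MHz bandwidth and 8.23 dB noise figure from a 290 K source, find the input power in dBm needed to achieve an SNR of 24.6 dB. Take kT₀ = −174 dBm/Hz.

−71.4 dBm

Sensitivity = −174 + 10 log₁₀(B) + NF + SNR_min
= −174 + 69.78 + 8.23 + 24.6
= −71.39 dBm → −71.4 dBm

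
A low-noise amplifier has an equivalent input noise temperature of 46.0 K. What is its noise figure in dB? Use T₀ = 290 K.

0.639 dB

F = 1 + T_e/T₀ = 1 + 46.0/290 = 1.15862
NF = 10 log₁₀(1.15862) = 0.639 dB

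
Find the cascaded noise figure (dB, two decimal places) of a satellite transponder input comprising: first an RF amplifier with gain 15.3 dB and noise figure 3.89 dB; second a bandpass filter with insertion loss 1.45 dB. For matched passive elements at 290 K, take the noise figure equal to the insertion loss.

Convert to linear (a loss of L dB is a gain of −L dB): F_i = 10^(NF_i/10), G_i = 10^(G_i,dB/10)
  Stage 1: F_1 = 10^(3.89/10) = 2.449, G_1 = 10^(15.3/10) = 33.88
  Stage 2: F_2 = 10^(1.45/10) = 1.396, G_2 = 10^(−1.45/10) = 0.7161
Friis cascade:
  F = 2.449 + (1.396 − 1)/33.88 = 2.461
NF = 10 log₁₀(2.461) = 3.91 dB

3.91 dB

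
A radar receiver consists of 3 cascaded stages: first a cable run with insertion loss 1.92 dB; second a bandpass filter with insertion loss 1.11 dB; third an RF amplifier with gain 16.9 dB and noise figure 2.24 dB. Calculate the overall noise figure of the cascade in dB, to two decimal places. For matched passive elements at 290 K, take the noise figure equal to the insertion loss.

Convert to linear (a loss of L dB is a gain of −L dB): F_i = 10^(NF_i/10), G_i = 10^(G_i,dB/10)
  Stage 1: F_1 = 10^(1.92/10) = 1.556, G_1 = 10^(−1.92/10) = 0.6427
  Stage 2: F_2 = 10^(1.11/10) = 1.291, G_2 = 10^(−1.11/10) = 0.7745
  Stage 3: F_3 = 10^(2.24/10) = 1.675, G_3 = 10^(16.9/10) = 48.98
Friis cascade:
  F = 1.556 + (1.291 − 1)/0.6427 + (1.675 − 1)/0.4977 = 3.365
NF = 10 log₁₀(3.365) = 5.27 dB

5.27 dB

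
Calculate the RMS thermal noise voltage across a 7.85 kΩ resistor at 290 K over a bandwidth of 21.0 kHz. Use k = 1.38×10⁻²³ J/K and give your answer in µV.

V_n = √(4kTRB)
4kTRB = 4 × 1.38×10⁻²³ × 290 × 7.85×10³ × 2.10×10⁴ = 2.64×10⁻¹² V²
V_n = √(2.64×10⁻¹²) = 1.62×10⁻⁶ V = 1.62 µV

1.62 µV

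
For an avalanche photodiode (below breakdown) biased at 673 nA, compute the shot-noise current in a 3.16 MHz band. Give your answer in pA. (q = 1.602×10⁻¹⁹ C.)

I_n = √(2qI·B)
2qI·B = 2 × 1.602×10⁻¹⁹ × 6.73×10⁻⁷ × 3.16×10⁶ = 6.81×10⁻¹⁹ A²
I_n = √(6.81×10⁻¹⁹) = 8.25×10⁻¹⁰ A = 825 pA

825 pA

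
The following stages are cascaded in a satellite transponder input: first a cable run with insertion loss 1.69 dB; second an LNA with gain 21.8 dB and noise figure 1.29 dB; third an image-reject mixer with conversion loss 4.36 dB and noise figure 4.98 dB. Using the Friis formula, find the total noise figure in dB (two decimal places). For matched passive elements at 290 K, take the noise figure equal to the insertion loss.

3.03 dB

Convert to linear (a loss of L dB is a gain of −L dB): F_i = 10^(NF_i/10), G_i = 10^(G_i,dB/10)
  Stage 1: F_1 = 10^(1.69/10) = 1.476, G_1 = 10^(−1.69/10) = 0.6776
  Stage 2: F_2 = 10^(1.29/10) = 1.346, G_2 = 10^(21.8/10) = 151.4
  Stage 3: F_3 = 10^(4.98/10) = 3.148, G_3 = 10^(−4.36/10) = 0.3664
Friis cascade:
  F = 1.476 + (1.346 − 1)/0.6776 + (3.148 − 1)/102.6 = 2.007
NF = 10 log₁₀(2.007) = 3.03 dB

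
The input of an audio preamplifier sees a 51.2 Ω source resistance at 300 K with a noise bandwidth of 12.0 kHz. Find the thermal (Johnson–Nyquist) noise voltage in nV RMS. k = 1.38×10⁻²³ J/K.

V_n = √(4kTRB)
4kTRB = 4 × 1.38×10⁻²³ × 300 × 5.12×10¹ × 1.20×10⁴ = 1.02×10⁻¹⁴ V²
V_n = √(1.02×10⁻¹⁴) = 1.01×10⁻⁷ V = 101 nV

101 nV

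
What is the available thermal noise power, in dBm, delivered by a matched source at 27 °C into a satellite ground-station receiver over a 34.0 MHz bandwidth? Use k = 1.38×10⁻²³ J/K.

−98.5 dBm

T = 27 °C + 273.15 = 300.15 K
P_n = kTB = 1.38×10⁻²³ × 300.15 × 3.40×10⁷ = 1.41×10⁻¹³ W
In dBm: 10 log₁₀(1.41×10⁻¹³ / 10⁻³) = −98.5 dBm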